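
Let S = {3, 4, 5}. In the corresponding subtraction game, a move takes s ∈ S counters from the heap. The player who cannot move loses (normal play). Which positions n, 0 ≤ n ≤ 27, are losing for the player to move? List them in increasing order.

0, 1, 2, 8, 9, 10, 16, 17, 18, 24, 25, 26

G(0) = 0
G(1) = mex{} = 0
G(2) = mex{} = 0
G(3) = mex{0} = 1
G(4) = mex{0,0} = 1
G(5) = mex{0,0,0} = 1
G(6) = mex{1,0,0} = 2
G(7) = mex{1,1,0} = 2
G(8) = mex{1,1,1} = 0
G(9) = mex{2,1,1} = 0
G(10) = mex{2,2,1} = 0
G(11) = mex{0,2,2} = 1
G(12) = mex{0,0,2} = 1
G(13) = mex{0,0,0} = 1
G(14) = mex{1,0,0} = 2
G(15) = mex{1,1,0} = 2
G(16) = mex{1,1,1} = 0
G(17) = mex{2,1,1} = 0
G(18) = mex{2,2,1} = 0
G(19) = mex{0,2,2} = 1
G(20) = mex{0,0,2} = 1
G(21) = mex{0,0,0} = 1
G(22) = mex{1,0,0} = 2
G(23) = mex{1,1,0} = 2
G(24) = mex{1,1,1} = 0
G(25) = mex{2,1,1} = 0
G(26) = mex{2,2,1} = 0
G(27) = mex{0,2,2} = 1
P-positions are exactly the n with G(n) = 0.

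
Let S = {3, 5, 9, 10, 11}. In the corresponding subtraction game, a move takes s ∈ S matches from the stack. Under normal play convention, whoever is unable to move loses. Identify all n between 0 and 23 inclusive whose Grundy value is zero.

0, 1, 2, 8, 14, 15, 16, 22

G(0) = 0
G(1) = mex{} = 0
G(2) = mex{} = 0
G(3) = mex{0} = 1
G(4) = mex{0} = 1
G(5) = mex{0,0} = 1
G(6) = mex{1,0} = 2
G(7) = mex{1,0} = 2
G(8) = mex{1,1} = 0
G(9) = mex{2,1,0} = 3
G(10) = mex{2,1,0,0} = 3
G(11) = mex{0,2,0,0,0} = 1
G(12) = mex{3,2,1,0,0} = 4
G(13) = mex{3,0,1,1,0} = 2
G(14) = mex{1,3,1,1,1} = 0
G(15) = mex{4,3,2,1,1} = 0
G(16) = mex{2,1,2,2,1} = 0
G(17) = mex{0,4,0,2,2} = 1
G(18) = mex{0,2,3,0,2} = 1
G(19) = mex{0,0,3,3,0} = 1
G(20) = mex{1,0,1,3,3} = 2
G(21) = mex{1,0,4,1,3} = 2
G(22) = mex{1,1,2,4,1} = 0
G(23) = mex{2,1,0,2,4} = 3
P-positions are exactly the n with G(n) = 0.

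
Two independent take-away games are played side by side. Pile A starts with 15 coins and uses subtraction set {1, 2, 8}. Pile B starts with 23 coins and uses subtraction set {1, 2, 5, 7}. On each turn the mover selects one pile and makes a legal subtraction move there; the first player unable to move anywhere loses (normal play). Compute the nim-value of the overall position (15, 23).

2

Pile A, S = {1, 2, 8}:
G(0) = 0
G(1) = mex{0} = 1
G(2) = mex{1,0} = 2
G(3) = mex{2,1} = 0
G(4) = mex{0,2} = 1
G(5) = mex{1,0} = 2
G(6) = mex{2,1} = 0
G(7) = mex{0,2} = 1
G(8) = mex{1,0,0} = 2
G(9) = mex{2,1,1} = 0
G(10) = mex{0,2,2} = 1
G(11) = mex{1,0,0} = 2
G(12) = mex{2,1,1} = 0
G(13) = mex{0,2,2} = 1
G(14) = mex{1,0,0} = 2
G(15) = mex{2,1,1} = 0
G_A(15) = 0.
Pile B, S = {1, 2, 5, 7}:
G(0) = 0
G(1) = mex{0} = 1
G(2) = mex{1,0} = 2
G(3) = mex{2,1} = 0
G(4) = mex{0,2} = 1
G(5) = mex{1,0,0} = 2
G(6) = mex{2,1,1} = 0
G(7) = mex{0,2,2,0} = 1
G(8) = mex{1,0,0,1} = 2
G(9) = mex{2,1,1,2} = 0
G(10) = mex{0,2,2,0} = 1
G(11) = mex{1,0,0,1} = 2
G(12) = mex{2,1,1,2} = 0
G(13) = mex{0,2,2,0} = 1
G(14) = mex{1,0,0,1} = 2
G(15) = mex{2,1,1,2} = 0
G(16) = mex{0,2,2,0} = 1
G(17) = mex{1,0,0,1} = 2
G(18) = mex{2,1,1,2} = 0
G(19) = mex{0,2,2,0} = 1
G(20) = mex{1,0,0,1} = 2
G(21) = mex{2,1,1,2} = 0
G(22) = mex{0,2,2,0} = 1
G(23) = mex{1,0,0,1} = 2
G_B(23) = 2.
Combined Grundy value = 0 ⊕ 2 = 2.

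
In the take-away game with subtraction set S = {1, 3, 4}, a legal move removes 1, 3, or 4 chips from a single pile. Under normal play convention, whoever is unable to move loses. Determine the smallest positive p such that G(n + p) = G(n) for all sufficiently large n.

7

G(0) = 0
G(1) = mex{0} = 1
G(2) = mex{1} = 0
G(3) = mex{0,0} = 1
G(4) = mex{1,1,0} = 2
G(5) = mex{2,0,1} = 3
G(6) = mex{3,1,0} = 2
G(7) = mex{2,2,1} = 0
G(8) = mex{0,3,2} = 1
G(9) = mex{1,2,3} = 0
G(10) = mex{0,0,2} = 1
G(11) = mex{1,1,0} = 2
G(12) = mex{2,0,1} = 3
G(13) = mex{3,1,0} = 2
G(14) = mex{2,2,1} = 0
G(15) = mex{0,3,2} = 1
G(n+7) = G(n) holds for n = 0,…,3 (a full window of length max(S) = 4), so the sequence is purely periodic with period 7.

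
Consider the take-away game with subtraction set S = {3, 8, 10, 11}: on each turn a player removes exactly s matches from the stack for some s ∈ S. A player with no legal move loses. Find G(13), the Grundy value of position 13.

G(0) = 0
G(1) = mex{} = 0
G(2) = mex{} = 0
G(3) = mex{0} = 1
G(4) = mex{0} = 1
G(5) = mex{0} = 1
G(6) = mex{1} = 0
G(7) = mex{1} = 0
G(8) = mex{1,0} = 2
G(9) = mex{0,0} = 1
G(10) = mex{0,0,0} = 1
G(11) = mex{2,1,0,0} = 3
G(12) = mex{1,1,0,0} = 2
G(13) = mex{1,1,1,0} = 2

2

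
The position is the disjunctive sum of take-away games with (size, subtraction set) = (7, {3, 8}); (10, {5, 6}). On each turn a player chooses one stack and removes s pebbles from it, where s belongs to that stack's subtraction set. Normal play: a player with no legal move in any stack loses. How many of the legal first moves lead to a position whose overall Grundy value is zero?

Stack A, S = {3, 8}:
n : 0 1 2 3 4 5 6 7
G : 0 0 0 1 1 1 0 0
G_A(7) = 0.
Stack B, S = {5, 6}:
n :  0  1  2  3  4  5  6  7  8  9 10
G :  0  0  0  0  0  1  1  1  1  1  2
G_B(10) = 2.
Combined Grundy value = 0 ⊕ 2 = 2.
A winning move leaves total XOR = 0, i.e. changes one component's Grundy value g to g ⊕ X where X is the current total.
Stack A: need g' = 0⊕2 = 2. Options: 7−3→G=1. Hits: 0.
Stack B: need g' = 2⊕2 = 0. Options: 10−5→G=1, 10−6→G=0. Hits: 1.

1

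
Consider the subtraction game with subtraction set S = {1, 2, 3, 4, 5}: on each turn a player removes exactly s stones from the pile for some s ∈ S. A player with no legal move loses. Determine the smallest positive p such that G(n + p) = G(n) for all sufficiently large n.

6

G(0) = 0
G(1) = mex{0} = 1
G(2) = mex{1,0} = 2
G(3) = mex{2,1,0} = 3
G(4) = mex{3,2,1,0} = 4
G(5) = mex{4,3,2,1,0} = 5
G(6) = mex{5,4,3,2,1} = 0
G(7) = mex{0,5,4,3,2} = 1
G(8) = mex{1,0,5,4,3} = 2
G(9) = mex{2,1,0,5,4} = 3
G(10) = mex{3,2,1,0,5} = 4
G(11) = mex{4,3,2,1,0} = 5
G(12) = mex{5,4,3,2,1} = 0
G(13) = mex{0,5,4,3,2} = 1
G(14) = mex{1,0,5,4,3} = 2
G(n+6) = G(n) holds for n = 0,…,4 (a full window of length max(S) = 5), so the sequence is purely periodic with period 6.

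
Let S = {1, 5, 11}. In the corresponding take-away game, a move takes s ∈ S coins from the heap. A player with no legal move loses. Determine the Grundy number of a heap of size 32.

0

G(0) = 0
G(1) = mex{0} = 1
G(2) = mex{1} = 0
G(3) = mex{0} = 1
G(4) = mex{1} = 0
G(5) = mex{0,0} = 1
G(6) = mex{1,1} = 0
G(7) = mex{0,0} = 1
G(8) = mex{1,1} = 0
G(9) = mex{0,0} = 1
G(10) = mex{1,1} = 0
G(11) = mex{0,0,0} = 1
G(12) = mex{1,1,1} = 0
G(13) = mex{0,0,0} = 1
G(14) = mex{1,1,1} = 0
G(15) = mex{0,0,0} = 1
G(16) = mex{1,1,1} = 0
G(17) = mex{0,0,0} = 1
G(18) = mex{1,1,1} = 0
G(19) = mex{0,0,0} = 1
G(20) = mex{1,1,1} = 0
G(21) = mex{0,0,0} = 1
G(22) = mex{1,1,1} = 0
G(23) = mex{0,0,0} = 1
G(24) = mex{1,1,1} = 0
G(25) = mex{0,0,0} = 1
G(26) = mex{1,1,1} = 0
G(27) = mex{0,0,0} = 1
G(28) = mex{1,1,1} = 0
G(29) = mex{0,0,0} = 1
G(30) = mex{1,1,1} = 0
G(31) = mex{0,0,0} = 1
G(32) = mex{1,1,1} = 0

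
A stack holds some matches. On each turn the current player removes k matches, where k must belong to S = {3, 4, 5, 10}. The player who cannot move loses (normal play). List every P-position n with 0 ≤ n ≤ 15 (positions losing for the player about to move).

G(0) = 0
G(1) = mex{} = 0
G(2) = mex{} = 0
G(3) = mex{0} = 1
G(4) = mex{0,0} = 1
G(5) = mex{0,0,0} = 1
G(6) = mex{1,0,0} = 2
G(7) = mex{1,1,0} = 2
G(8) = mex{1,1,1} = 0
G(9) = mex{2,1,1} = 0
G(10) = mex{2,2,1,0} = 3
G(11) = mex{0,2,2,0} = 1
G(12) = mex{0,0,2,0} = 1
G(13) = mex{3,0,0,1} = 2
G(14) = mex{1,3,0,1} = 2
G(15) = mex{1,1,3,1} = 0
P-positions are exactly the n with G(n) = 0.

0, 1, 2, 8, 9, 15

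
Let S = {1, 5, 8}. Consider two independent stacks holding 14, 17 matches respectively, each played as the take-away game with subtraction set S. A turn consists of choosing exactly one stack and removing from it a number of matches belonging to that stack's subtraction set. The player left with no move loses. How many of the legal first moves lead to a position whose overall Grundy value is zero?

All stacks use S = {1, 5, 8}:
G(0) = 0
G(1) = mex{0} = 1
G(2) = mex{1} = 0
G(3) = mex{0} = 1
G(4) = mex{1} = 0
G(5) = mex{0,0} = 1
G(6) = mex{1,1} = 0
G(7) = mex{0,0} = 1
G(8) = mex{1,1,0} = 2
G(9) = mex{2,0,1} = 3
G(10) = mex{3,1,0} = 2
G(11) = mex{2,0,1} = 3
G(12) = mex{3,1,0} = 2
G(13) = mex{2,2,1} = 0
G(14) = mex{0,3,0} = 1
G(15) = mex{1,2,1} = 0
G(16) = mex{0,3,2} = 1
G(17) = mex{1,2,3} = 0
Stack A: G(14) = 1.
Stack B: G(17) = 0.
Combined Grundy value = 1 ⊕ 0 = 1.
A winning move leaves total XOR = 0, i.e. changes one component's Grundy value g to g ⊕ X where X is the current total.
Stack A: need g' = 1⊕1 = 0. Options: 14−1→G=0, 14−5→G=3, 14−8→G=0. Hits: 2.
Stack B: need g' = 0⊕1 = 1. Options: 17−1→G=1, 17−5→G=2, 17−8→G=3. Hits: 1.

3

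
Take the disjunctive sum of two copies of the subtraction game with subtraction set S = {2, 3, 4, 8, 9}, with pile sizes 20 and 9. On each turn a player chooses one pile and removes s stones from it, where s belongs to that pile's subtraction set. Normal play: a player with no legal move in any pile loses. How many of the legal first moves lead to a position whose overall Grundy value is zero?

All piles use S = {2, 3, 4, 8, 9}:
G(0) = 0
G(1) = mex{} = 0
G(2) = mex{0} = 1
G(3) = mex{0,0} = 1
G(4) = mex{1,0,0} = 2
G(5) = mex{1,1,0} = 2
G(6) = mex{2,1,1} = 0
G(7) = mex{2,2,1} = 0
G(8) = mex{0,2,2,0} = 1
G(9) = mex{0,0,2,0,0} = 1
G(10) = mex{1,0,0,1,0} = 2
G(11) = mex{1,1,0,1,1} = 2
G(12) = mex{2,1,1,2,1} = 0
G(13) = mex{2,2,1,2,2} = 0
G(14) = mex{0,2,2,0,2} = 1
G(15) = mex{0,0,2,0,0} = 1
G(16) = mex{1,0,0,1,0} = 2
G(17) = mex{1,1,0,1,1} = 2
G(18) = mex{2,1,1,2,1} = 0
G(19) = mex{2,2,1,2,2} = 0
G(20) = mex{0,2,2,0,2} = 1
Pile A: G(20) = 1.
Pile B: G(9) = 1.
Combined Grundy value = 1 ⊕ 1 = 0.
A winning move leaves total XOR = 0, i.e. changes one component's Grundy value g to g ⊕ X where X is the current total.
Pile A: target g' = 1⊕0 = 1, but every legal move changes the Grundy value (mex property), so 0 moves.
Pile B: target g' = 1⊕0 = 1, but every legal move changes the Grundy value (mex property), so 0 moves.

0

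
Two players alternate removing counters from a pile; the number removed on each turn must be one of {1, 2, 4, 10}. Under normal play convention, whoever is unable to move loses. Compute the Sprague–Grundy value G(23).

n :  0  1  2  3  4  5  6  7  8  9 10 11 12 13 14 15 16 17 18 19 20 21 22 23
G :  0  1  2  0  1  2  0  1  2  0  1  2  0  1  2  0  1  2  0  1  2  0  1  2

2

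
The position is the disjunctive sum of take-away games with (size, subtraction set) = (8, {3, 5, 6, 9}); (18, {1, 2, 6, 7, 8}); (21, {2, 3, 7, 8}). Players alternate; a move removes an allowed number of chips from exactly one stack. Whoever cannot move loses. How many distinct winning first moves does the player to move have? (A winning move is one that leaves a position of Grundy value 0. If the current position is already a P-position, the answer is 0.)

Stack A, S = {3, 5, 6, 9}:
n : 0 1 2 3 4 5 6 7 8
G : 0 0 0 1 1 1 2 2 2
G_A(8) = 2.
Stack B, S = {1, 2, 6, 7, 8}:
n :  0  1  2  3  4  5  6  7  8  9 10 11 12 13 14 15 16 17 18
G :  0  1  2  0  1  2  3  4  5  3  4  5  0  1  2  0  1  2  3
G_B(18) = 3.
Stack C, S = {2, 3, 7, 8}:
G(0) = 0
G(1) = mex{} = 0
G(2) = mex{0} = 1
G(3) = mex{0,0} = 1
G(4) = mex{1,0} = 2
G(5) = mex{1,1} = 0
G(6) = mex{2,1} = 0
G(7) = mex{0,2,0} = 1
G(8) = mex{0,0,0,0} = 1
G(9) = mex{1,0,1,0} = 2
G(10) = mex{1,1,1,1} = 0
G(11) = mex{2,1,2,1} = 0
G(12) = mex{0,2,0,2} = 1
G(13) = mex{0,0,0,0} = 1
G(14) = mex{1,0,1,0} = 2
G(15) = mex{1,1,1,1} = 0
G(16) = mex{2,1,2,1} = 0
G(17) = mex{0,2,0,2} = 1
G(18) = mex{0,0,0,0} = 1
G(19) = mex{1,0,1,0} = 2
G(20) = mex{1,1,1,1} = 0
G(21) = mex{2,1,2,1} = 0
G_C(21) = 0.
Combined Grundy value = 2 ⊕ 3 ⊕ 0 = 1.
A winning move leaves total XOR = 0, i.e. changes one component's Grundy value g to g ⊕ X where X is the current total.
Stack A: need g' = 2⊕1 = 3. Options: 8−3→G=1, 8−5→G=1, 8−6→G=0. Hits: 0.
Stack B: need g' = 3⊕1 = 2. Options: 18−1→G=2, 18−2→G=1, 18−6→G=0, 18−7→G=5, 18−8→G=4. Hits: 1.
Stack C: need g' = 0⊕1 = 1. Options: 21−2→G=2, 21−3→G=1, 21−7→G=2, 21−8→G=1. Hits: 2.

3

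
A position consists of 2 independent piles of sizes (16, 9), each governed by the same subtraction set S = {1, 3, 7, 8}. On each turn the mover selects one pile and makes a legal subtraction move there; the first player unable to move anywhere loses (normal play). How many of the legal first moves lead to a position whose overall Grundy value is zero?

All piles use S = {1, 3, 7, 8}:
G(0) = 0
G(1) = mex{0} = 1
G(2) = mex{1} = 0
G(3) = mex{0,0} = 1
G(4) = mex{1,1} = 0
G(5) = mex{0,0} = 1
G(6) = mex{1,1} = 0
G(7) = mex{0,0,0} = 1
G(8) = mex{1,1,1,0} = 2
G(9) = mex{2,0,0,1} = 3
G(10) = mex{3,1,1,0} = 2
G(11) = mex{2,2,0,1} = 3
G(12) = mex{3,3,1,0} = 2
G(13) = mex{2,2,0,1} = 3
G(14) = mex{3,3,1,0} = 2
G(15) = mex{2,2,2,1} = 0
G(16) = mex{0,3,3,2} = 1
Pile A: G(16) = 1.
Pile B: G(9) = 3.
Combined Grundy value = 1 ⊕ 3 = 2.
A winning move leaves total XOR = 0, i.e. changes one component's Grundy value g to g ⊕ X where X is the current total.
Pile A: need g' = 1⊕2 = 3. Options: 16−1→G=0, 16−3→G=3, 16−7→G=3, 16−8→G=2. Hits: 2.
Pile B: need g' = 3⊕2 = 1. Options: 9−1→G=2, 9−3→G=0, 9−7→G=0, 9−8→G=1. Hits: 1.

3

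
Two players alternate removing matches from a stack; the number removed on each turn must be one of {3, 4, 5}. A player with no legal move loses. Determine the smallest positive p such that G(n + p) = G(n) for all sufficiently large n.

8

G(0) = 0
G(1) = mex{} = 0
G(2) = mex{} = 0
G(3) = mex{0} = 1
G(4) = mex{0,0} = 1
G(5) = mex{0,0,0} = 1
G(6) = mex{1,0,0} = 2
G(7) = mex{1,1,0} = 2
G(8) = mex{1,1,1} = 0
G(9) = mex{2,1,1} = 0
G(10) = mex{2,2,1} = 0
G(11) = mex{0,2,2} = 1
G(12) = mex{0,0,2} = 1
G(13) = mex{0,0,0} = 1
G(14) = mex{1,0,0} = 2
G(15) = mex{1,1,0} = 2
G(16) = mex{1,1,1} = 0
G(17) = mex{2,1,1} = 0
G(n+8) = G(n) holds for n = 0,…,4 (a full window of length max(S) = 5), so the sequence is purely periodic with period 8.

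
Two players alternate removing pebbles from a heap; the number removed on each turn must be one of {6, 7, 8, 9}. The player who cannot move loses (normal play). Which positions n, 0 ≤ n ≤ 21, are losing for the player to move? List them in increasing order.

G(0) = 0
G(1) = mex{} = 0
G(2) = mex{} = 0
G(3) = mex{} = 0
G(4) = mex{} = 0
G(5) = mex{} = 0
G(6) = mex{0} = 1
G(7) = mex{0,0} = 1
G(8) = mex{0,0,0} = 1
G(9) = mex{0,0,0,0} = 1
G(10) = mex{0,0,0,0} = 1
G(11) = mex{0,0,0,0} = 1
G(12) = mex{1,0,0,0} = 2
G(13) = mex{1,1,0,0} = 2
G(14) = mex{1,1,1,0} = 2
G(15) = mex{1,1,1,1} = 0
G(16) = mex{1,1,1,1} = 0
G(17) = mex{1,1,1,1} = 0
G(18) = mex{2,1,1,1} = 0
G(19) = mex{2,2,1,1} = 0
G(20) = mex{2,2,2,1} = 0
G(21) = mex{0,2,2,2} = 1
P-positions are exactly the n with G(n) = 0.

0, 1, 2, 3, 4, 5, 15, 16, 17, 18, 19, 20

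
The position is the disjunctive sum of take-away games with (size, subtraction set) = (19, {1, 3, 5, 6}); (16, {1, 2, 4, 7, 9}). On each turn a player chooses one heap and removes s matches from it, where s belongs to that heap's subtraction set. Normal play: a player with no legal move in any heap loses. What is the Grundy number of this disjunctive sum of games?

Heap A, S = {1, 3, 5, 6}:
G(0) = 0
G(1) = mex{0} = 1
G(2) = mex{1} = 0
G(3) = mex{0,0} = 1
G(4) = mex{1,1} = 0
G(5) = mex{0,0,0} = 1
G(6) = mex{1,1,1,0} = 2
G(7) = mex{2,0,0,1} = 3
G(8) = mex{3,1,1,0} = 2
G(9) = mex{2,2,0,1} = 3
G(10) = mex{3,3,1,0} = 2
G(11) = mex{2,2,2,1} = 0
G(12) = mex{0,3,3,2} = 1
G(13) = mex{1,2,2,3} = 0
G(14) = mex{0,0,3,2} = 1
G(15) = mex{1,1,2,3} = 0
G(16) = mex{0,0,0,2} = 1
G(17) = mex{1,1,1,0} = 2
G(18) = mex{2,0,0,1} = 3
G(19) = mex{3,1,1,0} = 2
G_A(19) = 2.
Heap B, S = {1, 2, 4, 7, 9}:
G(0) = 0
G(1) = mex{0} = 1
G(2) = mex{1,0} = 2
G(3) = mex{2,1} = 0
G(4) = mex{0,2,0} = 1
G(5) = mex{1,0,1} = 2
G(6) = mex{2,1,2} = 0
G(7) = mex{0,2,0,0} = 1
G(8) = mex{1,0,1,1} = 2
G(9) = mex{2,1,2,2,0} = 3
G(10) = mex{3,2,0,0,1} = 4
G(11) = mex{4,3,1,1,2} = 0
G(12) = mex{0,4,2,2,0} = 1
G(13) = mex{1,0,3,0,1} = 2
G(14) = mex{2,1,4,1,2} = 0
G(15) = mex{0,2,0,2,0} = 1
G(16) = mex{1,0,1,3,1} = 2
G_B(16) = 2.
Combined Grundy value = 2 ⊕ 2 = 0.

0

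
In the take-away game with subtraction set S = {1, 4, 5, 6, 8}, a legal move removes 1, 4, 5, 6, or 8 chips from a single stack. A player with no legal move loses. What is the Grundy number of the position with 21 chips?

1

n :  0  1  2  3  4  5  6  7  8  9 10 11 12 13 14 15 16 17 18 19 20 21
G :  0  1  0  1  2  3  2  3  4  0  1  0  1  2  3  2  3  4  0  1  0  1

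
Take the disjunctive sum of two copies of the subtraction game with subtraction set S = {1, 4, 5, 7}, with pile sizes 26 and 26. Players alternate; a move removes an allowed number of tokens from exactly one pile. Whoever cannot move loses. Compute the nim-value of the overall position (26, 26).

0

All piles use S = {1, 4, 5, 7}:
G(0) = 0
G(1) = mex{0} = 1
G(2) = mex{1} = 0
G(3) = mex{0} = 1
G(4) = mex{1,0} = 2
G(5) = mex{2,1,0} = 3
G(6) = mex{3,0,1} = 2
G(7) = mex{2,1,0,0} = 3
G(8) = mex{3,2,1,1} = 0
G(9) = mex{0,3,2,0} = 1
G(10) = mex{1,2,3,1} = 0
G(11) = mex{0,3,2,2} = 1
G(12) = mex{1,0,3,3} = 2
G(13) = mex{2,1,0,2} = 3
G(14) = mex{3,0,1,3} = 2
G(15) = mex{2,1,0,0} = 3
G(16) = mex{3,2,1,1} = 0
G(17) = mex{0,3,2,0} = 1
G(18) = mex{1,2,3,1} = 0
G(19) = mex{0,3,2,2} = 1
G(20) = mex{1,0,3,3} = 2
G(21) = mex{2,1,0,2} = 3
G(22) = mex{3,0,1,3} = 2
G(23) = mex{2,1,0,0} = 3
G(24) = mex{3,2,1,1} = 0
G(25) = mex{0,3,2,0} = 1
G(26) = mex{1,2,3,1} = 0
Pile A: G(26) = 0.
Pile B: G(26) = 0.
Combined Grundy value = 0 ⊕ 0 = 0.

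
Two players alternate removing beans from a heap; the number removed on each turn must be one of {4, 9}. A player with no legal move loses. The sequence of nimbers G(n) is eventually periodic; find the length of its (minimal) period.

n :  0  1  2  3  4  5  6  7  8  9 10 11 12 13 14 15 16 17 18 19 20 21 22 23 24 25 26 27
G :  0  0  0  0  1  1  1  1  0  2  2  2  1  0  0  0  0  1  1  1  1  0  2  2  2  1  0  0
G(n+13) = G(n) holds for n = 0,…,8 (a full window of length max(S) = 9), so the sequence is purely periodic with period 13.

13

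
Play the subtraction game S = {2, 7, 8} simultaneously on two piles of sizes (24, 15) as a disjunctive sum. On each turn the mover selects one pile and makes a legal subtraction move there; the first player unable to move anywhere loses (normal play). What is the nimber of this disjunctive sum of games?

0

All piles use S = {2, 7, 8}:
G(0) = 0
G(1) = mex{} = 0
G(2) = mex{0} = 1
G(3) = mex{0} = 1
G(4) = mex{1} = 0
G(5) = mex{1} = 0
G(6) = mex{0} = 1
G(7) = mex{0,0} = 1
G(8) = mex{1,0,0} = 2
G(9) = mex{1,1,0} = 2
G(10) = mex{2,1,1} = 0
G(11) = mex{2,0,1} = 3
G(12) = mex{0,0,0} = 1
G(13) = mex{3,1,0} = 2
G(14) = mex{1,1,1} = 0
G(15) = mex{2,2,1} = 0
G(16) = mex{0,2,2} = 1
G(17) = mex{0,0,2} = 1
G(18) = mex{1,3,0} = 2
G(19) = mex{1,1,3} = 0
G(20) = mex{2,2,1} = 0
G(21) = mex{0,0,2} = 1
G(22) = mex{0,0,0} = 1
G(23) = mex{1,1,0} = 2
G(24) = mex{1,1,1} = 0
Pile A: G(24) = 0.
Pile B: G(15) = 0.
Combined Grundy value = 0 ⊕ 0 = 0.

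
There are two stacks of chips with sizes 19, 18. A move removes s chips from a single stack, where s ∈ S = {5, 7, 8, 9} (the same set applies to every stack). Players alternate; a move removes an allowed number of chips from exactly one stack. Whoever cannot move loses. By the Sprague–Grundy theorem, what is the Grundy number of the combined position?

All stacks use S = {5, 7, 8, 9}:
n :  0  1  2  3  4  5  6  7  8  9 10 11 12 13 14 15 16 17 18 19
G :  0  0  0  0  0  1  1  1  1  1  2  2  2  2  0  0  0  0  0  1
Stack A: G(19) = 1.
Stack B: G(18) = 0.
Combined Grundy value = 1 ⊕ 0 = 1.

1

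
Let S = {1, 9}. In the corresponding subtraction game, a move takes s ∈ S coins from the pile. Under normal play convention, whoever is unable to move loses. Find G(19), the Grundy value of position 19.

1

G(0) = 0
G(1) = mex{0} = 1
G(2) = mex{1} = 0
G(3) = mex{0} = 1
G(4) = mex{1} = 0
G(5) = mex{0} = 1
G(6) = mex{1} = 0
G(7) = mex{0} = 1
G(8) = mex{1} = 0
G(9) = mex{0,0} = 1
G(10) = mex{1,1} = 0
G(11) = mex{0,0} = 1
G(12) = mex{1,1} = 0
G(13) = mex{0,0} = 1
G(14) = mex{1,1} = 0
G(15) = mex{0,0} = 1
G(16) = mex{1,1} = 0
G(17) = mex{0,0} = 1
G(18) = mex{1,1} = 0
G(19) = mex{0,0} = 1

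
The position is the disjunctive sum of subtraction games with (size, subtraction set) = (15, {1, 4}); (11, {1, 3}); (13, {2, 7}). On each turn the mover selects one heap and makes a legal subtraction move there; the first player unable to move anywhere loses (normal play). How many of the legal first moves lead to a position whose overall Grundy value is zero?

5

Heap A, S = {1, 4}:
n :  0  1  2  3  4  5  6  7  8  9 10 11 12 13 14 15
G :  0  1  0  1  2  0  1  0  1  2  0  1  0  1  2  0
G_A(15) = 0.
Heap B, S = {1, 3}:
n :  0  1  2  3  4  5  6  7  8  9 10 11
G :  0  1  0  1  0  1  0  1  0  1  0  1
G_B(11) = 1.
Heap C, S = {2, 7}:
n :  0  1  2  3  4  5  6  7  8  9 10 11 12 13
G :  0  0  1  1  0  0  1  1  2  0  0  1  1  0
G_C(13) = 0.
Combined Grundy value = 0 ⊕ 1 ⊕ 0 = 1.
A winning move leaves total XOR = 0, i.e. changes one component's Grundy value g to g ⊕ X where X is the current total.
Heap A: need g' = 0⊕1 = 1. Options: 15−1→G=2, 15−4→G=1. Hits: 1.
Heap B: need g' = 1⊕1 = 0. Options: 11−1→G=0, 11−3→G=0. Hits: 2.
Heap C: need g' = 0⊕1 = 1. Options: 13−2→G=1, 13−7→G=1. Hits: 2.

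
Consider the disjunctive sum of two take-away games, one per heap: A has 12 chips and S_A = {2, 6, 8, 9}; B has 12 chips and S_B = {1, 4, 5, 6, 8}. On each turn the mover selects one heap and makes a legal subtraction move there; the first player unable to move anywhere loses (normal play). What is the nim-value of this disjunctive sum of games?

Heap A, S = {2, 6, 8, 9}:
G(0) = 0
G(1) = mex{} = 0
G(2) = mex{0} = 1
G(3) = mex{0} = 1
G(4) = mex{1} = 0
G(5) = mex{1} = 0
G(6) = mex{0,0} = 1
G(7) = mex{0,0} = 1
G(8) = mex{1,1,0} = 2
G(9) = mex{1,1,0,0} = 2
G(10) = mex{2,0,1,0} = 3
G(11) = mex{2,0,1,1} = 3
G(12) = mex{3,1,0,1} = 2
G_A(12) = 2.
Heap B, S = {1, 4, 5, 6, 8}:
G(0) = 0
G(1) = mex{0} = 1
G(2) = mex{1} = 0
G(3) = mex{0} = 1
G(4) = mex{1,0} = 2
G(5) = mex{2,1,0} = 3
G(6) = mex{3,0,1,0} = 2
G(7) = mex{2,1,0,1} = 3
G(8) = mex{3,2,1,0,0} = 4
G(9) = mex{4,3,2,1,1} = 0
G(10) = mex{0,2,3,2,0} = 1
G(11) = mex{1,3,2,3,1} = 0
G(12) = mex{0,4,3,2,2} = 1
G_B(12) = 1.
Combined Grundy value = 2 ⊕ 1 = 3.

3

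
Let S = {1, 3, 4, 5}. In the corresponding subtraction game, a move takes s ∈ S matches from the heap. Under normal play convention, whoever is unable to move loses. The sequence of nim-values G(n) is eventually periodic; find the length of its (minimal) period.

8

n :  0  1  2  3  4  5  6  7  8  9 10 11 12 13 14 15 16 17
G :  0  1  0  1  2  3  2  3  0  1  0  1  2  3  2  3  0  1
G(n+8) = G(n) holds for n = 0,…,4 (a full window of length max(S) = 5), so the sequence is purely periodic with period 8.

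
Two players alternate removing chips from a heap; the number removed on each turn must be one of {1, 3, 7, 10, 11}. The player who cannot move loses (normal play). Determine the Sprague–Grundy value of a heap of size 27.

G(0) = 0
G(1) = mex{0} = 1
G(2) = mex{1} = 0
G(3) = mex{0,0} = 1
G(4) = mex{1,1} = 0
G(5) = mex{0,0} = 1
G(6) = mex{1,1} = 0
G(7) = mex{0,0,0} = 1
G(8) = mex{1,1,1} = 0
G(9) = mex{0,0,0} = 1
G(10) = mex{1,1,1,0} = 2
G(11) = mex{2,0,0,1,0} = 3
G(12) = mex{3,1,1,0,1} = 2
G(13) = mex{2,2,0,1,0} = 3
G(14) = mex{3,3,1,0,1} = 2
G(15) = mex{2,2,0,1,0} = 3
G(16) = mex{3,3,1,0,1} = 2
G(17) = mex{2,2,2,1,0} = 3
G(18) = mex{3,3,3,0,1} = 2
G(19) = mex{2,2,2,1,0} = 3
G(20) = mex{3,3,3,2,1} = 0
G(21) = mex{0,2,2,3,2} = 1
G(22) = mex{1,3,3,2,3} = 0
G(23) = mex{0,0,2,3,2} = 1
G(24) = mex{1,1,3,2,3} = 0
G(25) = mex{0,0,2,3,2} = 1
G(26) = mex{1,1,3,2,3} = 0
G(27) = mex{0,0,0,3,2} = 1

1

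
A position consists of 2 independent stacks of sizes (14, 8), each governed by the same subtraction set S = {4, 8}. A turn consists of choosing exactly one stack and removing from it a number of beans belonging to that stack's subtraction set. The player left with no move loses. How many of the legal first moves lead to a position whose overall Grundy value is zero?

2

All stacks use S = {4, 8}:
n :  0  1  2  3  4  5  6  7  8  9 10 11 12 13 14
G :  0  0  0  0  1  1  1  1  2  2  2  2  0  0  0
Stack A: G(14) = 0.
Stack B: G(8) = 2.
Combined Grundy value = 0 ⊕ 2 = 2.
A winning move leaves total XOR = 0, i.e. changes one component's Grundy value g to g ⊕ X where X is the current total.
Stack A: need g' = 0⊕2 = 2. Options: 14−4→G=2, 14−8→G=1. Hits: 1.
Stack B: need g' = 2⊕2 = 0. Options: 8−4→G=1, 8−8→G=0. Hits: 1.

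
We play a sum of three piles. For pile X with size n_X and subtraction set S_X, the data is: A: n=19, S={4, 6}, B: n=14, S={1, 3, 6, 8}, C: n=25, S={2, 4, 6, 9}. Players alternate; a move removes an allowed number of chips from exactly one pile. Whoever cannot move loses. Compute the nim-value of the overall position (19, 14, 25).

0

Pile A, S = {4, 6}:
G(0) = 0
G(1) = mex{} = 0
G(2) = mex{} = 0
G(3) = mex{} = 0
G(4) = mex{0} = 1
G(5) = mex{0} = 1
G(6) = mex{0,0} = 1
G(7) = mex{0,0} = 1
G(8) = mex{1,0} = 2
G(9) = mex{1,0} = 2
G(10) = mex{1,1} = 0
G(11) = mex{1,1} = 0
G(12) = mex{2,1} = 0
G(13) = mex{2,1} = 0
G(14) = mex{0,2} = 1
G(15) = mex{0,2} = 1
G(16) = mex{0,0} = 1
G(17) = mex{0,0} = 1
G(18) = mex{1,0} = 2
G(19) = mex{1,0} = 2
G_A(19) = 2.
Pile B, S = {1, 3, 6, 8}:
G(0) = 0
G(1) = mex{0} = 1
G(2) = mex{1} = 0
G(3) = mex{0,0} = 1
G(4) = mex{1,1} = 0
G(5) = mex{0,0} = 1
G(6) = mex{1,1,0} = 2
G(7) = mex{2,0,1} = 3
G(8) = mex{3,1,0,0} = 2
G(9) = mex{2,2,1,1} = 0
G(10) = mex{0,3,0,0} = 1
G(11) = mex{1,2,1,1} = 0
G(12) = mex{0,0,2,0} = 1
G(13) = mex{1,1,3,1} = 0
G(14) = mex{0,0,2,2} = 1
G_B(14) = 1.
Pile C, S = {2, 4, 6, 9}:
n :  0  1  2  3  4  5  6  7  8  9 10 11 12 13 14 15 16 17 18 19 20 21 22 23 24 25
G :  0  0  1  1  2  2  3  3  0  4  1  0  2  1  3  2  0  3  1  0  2  1  3  2  0  3
G_C(25) = 3.
Combined Grundy value = 2 ⊕ 1 ⊕ 3 = 0.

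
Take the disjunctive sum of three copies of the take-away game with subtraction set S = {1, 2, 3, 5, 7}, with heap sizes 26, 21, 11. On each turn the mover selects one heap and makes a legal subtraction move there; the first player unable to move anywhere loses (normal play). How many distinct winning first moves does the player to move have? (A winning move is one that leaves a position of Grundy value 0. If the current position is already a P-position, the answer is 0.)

0

All heaps use S = {1, 2, 3, 5, 7}:
G(0) = 0
G(1) = mex{0} = 1
G(2) = mex{1,0} = 2
G(3) = mex{2,1,0} = 3
G(4) = mex{3,2,1} = 0
G(5) = mex{0,3,2,0} = 1
G(6) = mex{1,0,3,1} = 2
G(7) = mex{2,1,0,2,0} = 3
G(8) = mex{3,2,1,3,1} = 0
G(9) = mex{0,3,2,0,2} = 1
G(10) = mex{1,0,3,1,3} = 2
G(11) = mex{2,1,0,2,0} = 3
G(12) = mex{3,2,1,3,1} = 0
G(13) = mex{0,3,2,0,2} = 1
G(14) = mex{1,0,3,1,3} = 2
G(15) = mex{2,1,0,2,0} = 3
G(16) = mex{3,2,1,3,1} = 0
G(17) = mex{0,3,2,0,2} = 1
G(18) = mex{1,0,3,1,3} = 2
G(19) = mex{2,1,0,2,0} = 3
G(20) = mex{3,2,1,3,1} = 0
G(21) = mex{0,3,2,0,2} = 1
G(22) = mex{1,0,3,1,3} = 2
G(23) = mex{2,1,0,2,0} = 3
G(24) = mex{3,2,1,3,1} = 0
G(25) = mex{0,3,2,0,2} = 1
G(26) = mex{1,0,3,1,3} = 2
Heap A: G(26) = 2.
Heap B: G(21) = 1.
Heap C: G(11) = 3.
Combined Grundy value = 2 ⊕ 1 ⊕ 3 = 0.
A winning move leaves total XOR = 0, i.e. changes one component's Grundy value g to g ⊕ X where X is the current total.
Heap A: target g' = 2⊕0 = 2, but every legal move changes the Grundy value (mex property), so 0 moves.
Heap B: target g' = 1⊕0 = 1, but every legal move changes the Grundy value (mex property), so 0 moves.
Heap C: target g' = 3⊕0 = 3, but every legal move changes the Grundy value (mex property), so 0 moves.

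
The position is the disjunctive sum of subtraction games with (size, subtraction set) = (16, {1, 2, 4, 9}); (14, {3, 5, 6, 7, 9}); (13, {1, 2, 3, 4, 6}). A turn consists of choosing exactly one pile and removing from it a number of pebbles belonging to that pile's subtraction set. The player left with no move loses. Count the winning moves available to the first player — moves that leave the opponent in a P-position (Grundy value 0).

Pile A, S = {1, 2, 4, 9}:
n :  0  1  2  3  4  5  6  7  8  9 10 11 12 13 14 15 16
G :  0  1  2  0  1  2  0  1  2  3  4  0  1  2  0  1  2
G_A(16) = 2.
Pile B, S = {3, 5, 6, 7, 9}:
G(0) = 0
G(1) = mex{} = 0
G(2) = mex{} = 0
G(3) = mex{0} = 1
G(4) = mex{0} = 1
G(5) = mex{0,0} = 1
G(6) = mex{1,0,0} = 2
G(7) = mex{1,0,0,0} = 2
G(8) = mex{1,1,0,0} = 2
G(9) = mex{2,1,1,0,0} = 3
G(10) = mex{2,1,1,1,0} = 3
G(11) = mex{2,2,1,1,0} = 3
G(12) = mex{3,2,2,1,1} = 0
G(13) = mex{3,2,2,2,1} = 0
G(14) = mex{3,3,2,2,1} = 0
G_B(14) = 0.
Pile C, S = {1, 2, 3, 4, 6}:
n :  0  1  2  3  4  5  6  7  8  9 10 11 12 13
G :  0  1  2  3  4  0  1  2  3  4  0  1  2  3
G_C(13) = 3.
Combined Grundy value = 2 ⊕ 0 ⊕ 3 = 1.
A winning move leaves total XOR = 0, i.e. changes one component's Grundy value g to g ⊕ X where X is the current total.
Pile A: need g' = 2⊕1 = 3. Options: 16−1→G=1, 16−2→G=0, 16−4→G=1, 16−9→G=1. Hits: 0.
Pile B: need g' = 0⊕1 = 1. Options: 14−3→G=3, 14−5→G=3, 14−6→G=2, 14−7→G=2, 14−9→G=1. Hits: 1.
Pile C: need g' = 3⊕1 = 2. Options: 13−1→G=2, 13−2→G=1, 13−3→G=0, 13−4→G=4, 13−6→G=2. Hits: 2.

3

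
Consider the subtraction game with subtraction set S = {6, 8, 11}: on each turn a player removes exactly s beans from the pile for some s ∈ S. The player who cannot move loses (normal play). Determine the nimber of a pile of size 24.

n :  0  1  2  3  4  5  6  7  8  9 10 11 12 13 14 15 16 17 18 19 20 21 22 23 24
G :  0  0  0  0  0  0  1  1  1  1  1  1  2  2  2  2  2  0  0  0  0  0  0  1  1

1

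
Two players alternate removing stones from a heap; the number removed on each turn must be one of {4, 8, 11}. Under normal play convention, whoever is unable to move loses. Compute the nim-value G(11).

2

n :  0  1  2  3  4  5  6  7  8  9 10 11
G :  0  0  0  0  1  1  1  1  2  2  2  2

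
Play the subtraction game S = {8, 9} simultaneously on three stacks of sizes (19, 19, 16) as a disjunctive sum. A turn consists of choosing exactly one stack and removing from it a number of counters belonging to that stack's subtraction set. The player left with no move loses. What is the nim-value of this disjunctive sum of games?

All stacks use S = {8, 9}:
n :  0  1  2  3  4  5  6  7  8  9 10 11 12 13 14 15 16 17 18 19
G :  0  0  0  0  0  0  0  0  1  1  1  1  1  1  1  1  2  0  0  0
Stack A: G(19) = 0.
Stack B: G(19) = 0.
Stack C: G(16) = 2.
Combined Grundy value = 0 ⊕ 0 ⊕ 2 = 2.

2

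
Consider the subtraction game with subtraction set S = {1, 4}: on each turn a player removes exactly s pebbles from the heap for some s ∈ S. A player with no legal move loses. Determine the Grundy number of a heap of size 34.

2

G(0) = 0
G(1) = mex{0} = 1
G(2) = mex{1} = 0
G(3) = mex{0} = 1
G(4) = mex{1,0} = 2
G(5) = mex{2,1} = 0
G(6) = mex{0,0} = 1
G(7) = mex{1,1} = 0
G(8) = mex{0,2} = 1
G(9) = mex{1,0} = 2
G(10) = mex{2,1} = 0
G(11) = mex{0,0} = 1
G(12) = mex{1,1} = 0
G(13) = mex{0,2} = 1
G(14) = mex{1,0} = 2
G(15) = mex{2,1} = 0
G(16) = mex{0,0} = 1
G(17) = mex{1,1} = 0
G(18) = mex{0,2} = 1
G(19) = mex{1,0} = 2
G(20) = mex{2,1} = 0
G(21) = mex{0,0} = 1
G(22) = mex{1,1} = 0
G(23) = mex{0,2} = 1
G(24) = mex{1,0} = 2
G(25) = mex{2,1} = 0
G(26) = mex{0,0} = 1
G(27) = mex{1,1} = 0
G(28) = mex{0,2} = 1
G(29) = mex{1,0} = 2
G(30) = mex{2,1} = 0
G(31) = mex{0,0} = 1
G(32) = mex{1,1} = 0
G(33) = mex{0,2} = 1
G(34) = mex{1,0} = 2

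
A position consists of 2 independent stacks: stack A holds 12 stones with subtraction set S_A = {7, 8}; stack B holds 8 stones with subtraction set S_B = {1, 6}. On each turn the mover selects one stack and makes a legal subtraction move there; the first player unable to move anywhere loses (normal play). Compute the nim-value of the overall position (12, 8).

Stack A, S = {7, 8}:
G(0) = 0
G(1) = mex{} = 0
G(2) = mex{} = 0
G(3) = mex{} = 0
G(4) = mex{} = 0
G(5) = mex{} = 0
G(6) = mex{} = 0
G(7) = mex{0} = 1
G(8) = mex{0,0} = 1
G(9) = mex{0,0} = 1
G(10) = mex{0,0} = 1
G(11) = mex{0,0} = 1
G(12) = mex{0,0} = 1
G_A(12) = 1.
Stack B, S = {1, 6}:
G(0) = 0
G(1) = mex{0} = 1
G(2) = mex{1} = 0
G(3) = mex{0} = 1
G(4) = mex{1} = 0
G(5) = mex{0} = 1
G(6) = mex{1,0} = 2
G(7) = mex{2,1} = 0
G(8) = mex{0,0} = 1
G_B(8) = 1.
Combined Grundy value = 1 ⊕ 1 = 0.

0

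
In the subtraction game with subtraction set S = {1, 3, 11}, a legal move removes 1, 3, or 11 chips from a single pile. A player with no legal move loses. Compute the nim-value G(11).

n :  0  1  2  3  4  5  6  7  8  9 10 11
G :  0  1  0  1  0  1  0  1  0  1  0  1

1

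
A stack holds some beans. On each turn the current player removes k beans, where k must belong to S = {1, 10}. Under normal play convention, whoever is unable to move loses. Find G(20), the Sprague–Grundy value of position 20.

1

n :  0  1  2  3  4  5  6  7  8  9 10 11 12 13 14 15 16 17 18 19 20
G :  0  1  0  1  0  1  0  1  0  1  2  0  1  0  1  0  1  0  1  0  1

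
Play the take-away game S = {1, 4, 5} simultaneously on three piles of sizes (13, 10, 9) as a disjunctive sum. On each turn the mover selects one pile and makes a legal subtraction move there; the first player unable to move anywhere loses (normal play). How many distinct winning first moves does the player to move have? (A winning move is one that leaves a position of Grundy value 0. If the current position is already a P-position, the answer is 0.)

All piles use S = {1, 4, 5}:
n :  0  1  2  3  4  5  6  7  8  9 10 11 12 13
G :  0  1  0  1  2  3  2  3  0  1  0  1  2  3
Pile A: G(13) = 3.
Pile B: G(10) = 0.
Pile C: G(9) = 1.
Combined Grundy value = 3 ⊕ 0 ⊕ 1 = 2.
A winning move leaves total XOR = 0, i.e. changes one component's Grundy value g to g ⊕ X where X is the current total.
Pile A: need g' = 3⊕2 = 1. Options: 13−1→G=2, 13−4→G=1, 13−5→G=0. Hits: 1.
Pile B: need g' = 0⊕2 = 2. Options: 10−1→G=1, 10−4→G=2, 10−5→G=3. Hits: 1.
Pile C: need g' = 1⊕2 = 3. Options: 9−1→G=0, 9−4→G=3, 9−5→G=2. Hits: 1.

3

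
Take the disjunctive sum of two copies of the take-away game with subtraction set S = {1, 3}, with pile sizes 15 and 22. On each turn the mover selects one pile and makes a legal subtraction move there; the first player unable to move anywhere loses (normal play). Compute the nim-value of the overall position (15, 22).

1

All piles use S = {1, 3}:
n :  0  1  2  3  4  5  6  7  8  9 10 11 12 13 14 15 16 17 18 19 20 21 22
G :  0  1  0  1  0  1  0  1  0  1  0  1  0  1  0  1  0  1  0  1  0  1  0
Pile A: G(15) = 1.
Pile B: G(22) = 0.
Combined Grundy value = 1 ⊕ 0 = 1.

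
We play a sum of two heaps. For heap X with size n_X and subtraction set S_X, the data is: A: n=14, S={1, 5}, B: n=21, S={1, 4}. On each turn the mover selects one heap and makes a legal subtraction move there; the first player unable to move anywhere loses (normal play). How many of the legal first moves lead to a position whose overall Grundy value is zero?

4

Heap A, S = {1, 5}:
n :  0  1  2  3  4  5  6  7  8  9 10 11 12 13 14
G :  0  1  0  1  0  1  0  1  0  1  0  1  0  1  0
G_A(14) = 0.
Heap B, S = {1, 4}:
n :  0  1  2  3  4  5  6  7  8  9 10 11 12 13 14 15 16 17 18 19 20 21
G :  0  1  0  1  2  0  1  0  1  2  0  1  0  1  2  0  1  0  1  2  0  1
G_B(21) = 1.
Combined Grundy value = 0 ⊕ 1 = 1.
A winning move leaves total XOR = 0, i.e. changes one component's Grundy value g to g ⊕ X where X is the current total.
Heap A: need g' = 0⊕1 = 1. Options: 14−1→G=1, 14−5→G=1. Hits: 2.
Heap B: need g' = 1⊕1 = 0. Options: 21−1→G=0, 21−4→G=0. Hits: 2.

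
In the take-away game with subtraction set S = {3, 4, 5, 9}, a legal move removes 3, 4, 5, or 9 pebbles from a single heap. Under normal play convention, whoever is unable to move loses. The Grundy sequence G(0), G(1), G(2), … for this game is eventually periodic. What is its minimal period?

14

n :  0  1  2  3  4  5  6  7  8  9 10 11 12 13 14 15 16 17 18 19 20 21 22 23 24 25 26 27 28 29
G :  0  0  0  1  1  1  2  2  0  3  3  1  4  2  0  0  0  1  1  1  2  2  0  3  3  1  4  2  0  0
G(n+14) = G(n) holds for n = 0,…,8 (a full window of length max(S) = 9), so the sequence is purely periodic with period 14.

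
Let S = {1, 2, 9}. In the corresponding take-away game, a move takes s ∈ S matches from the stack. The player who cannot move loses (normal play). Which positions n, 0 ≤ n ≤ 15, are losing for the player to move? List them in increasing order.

0, 3, 6, 10, 13

G(0) = 0
G(1) = mex{0} = 1
G(2) = mex{1,0} = 2
G(3) = mex{2,1} = 0
G(4) = mex{0,2} = 1
G(5) = mex{1,0} = 2
G(6) = mex{2,1} = 0
G(7) = mex{0,2} = 1
G(8) = mex{1,0} = 2
G(9) = mex{2,1,0} = 3
G(10) = mex{3,2,1} = 0
G(11) = mex{0,3,2} = 1
G(12) = mex{1,0,0} = 2
G(13) = mex{2,1,1} = 0
G(14) = mex{0,2,2} = 1
G(15) = mex{1,0,0} = 2
P-positions are exactly the n with G(n) = 0.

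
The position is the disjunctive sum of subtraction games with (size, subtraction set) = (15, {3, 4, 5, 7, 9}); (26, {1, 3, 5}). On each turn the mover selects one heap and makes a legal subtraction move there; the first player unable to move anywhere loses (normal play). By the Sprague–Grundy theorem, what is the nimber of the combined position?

Heap A, S = {3, 4, 5, 7, 9}:
n :  0  1  2  3  4  5  6  7  8  9 10 11 12 13 14 15
G :  0  0  0  1  1  1  2  2  2  3  3  3  0  0  0  1
G_A(15) = 1.
Heap B, S = {1, 3, 5}:
n :  0  1  2  3  4  5  6  7  8  9 10 11 12 13 14 15 16 17 18 19 20 21 22 23 24 25 26
G :  0  1  0  1  0  1  0  1  0  1  0  1  0  1  0  1  0  1  0  1  0  1  0  1  0  1  0
G_B(26) = 0.
Combined Grundy value = 1 ⊕ 0 = 1.

1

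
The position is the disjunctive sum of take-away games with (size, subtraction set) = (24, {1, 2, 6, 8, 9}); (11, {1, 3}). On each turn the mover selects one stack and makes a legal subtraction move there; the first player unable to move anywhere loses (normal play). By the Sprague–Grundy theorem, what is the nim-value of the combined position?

1

Stack A, S = {1, 2, 6, 8, 9}:
n :  0  1  2  3  4  5  6  7  8  9 10 11 12 13 14 15 16 17 18 19 20 21 22 23 24
G :  0  1  2  0  1  2  3  0  1  2  0  1  2  3  0  1  2  0  1  2  3  0  1  2  0
G_A(24) = 0.
Stack B, S = {1, 3}:
n :  0  1  2  3  4  5  6  7  8  9 10 11
G :  0  1  0  1  0  1  0  1  0  1  0  1
G_B(11) = 1.
Combined Grundy value = 0 ⊕ 1 = 1.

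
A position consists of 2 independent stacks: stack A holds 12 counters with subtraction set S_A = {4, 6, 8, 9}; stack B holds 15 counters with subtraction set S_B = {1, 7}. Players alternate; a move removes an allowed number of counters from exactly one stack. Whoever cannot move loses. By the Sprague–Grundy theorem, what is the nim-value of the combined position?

2

Stack A, S = {4, 6, 8, 9}:
n :  0  1  2  3  4  5  6  7  8  9 10 11 12
G :  0  0  0  0  1  1  1  1  2  2  2  2  3
G_A(12) = 3.
Stack B, S = {1, 7}:
n :  0  1  2  3  4  5  6  7  8  9 10 11 12 13 14 15
G :  0  1  0  1  0  1  0  1  0  1  0  1  0  1  0  1
G_B(15) = 1.
Combined Grundy value = 3 ⊕ 1 = 2.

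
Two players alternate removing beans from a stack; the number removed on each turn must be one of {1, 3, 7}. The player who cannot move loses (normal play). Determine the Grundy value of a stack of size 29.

n :  0  1  2  3  4  5  6  7  8  9 10 11 12 13 14 15 16 17 18 19 20 21 22 23 24 25 26 27 28 29
G :  0  1  0  1  0  1  0  1  0  1  0  1  0  1  0  1  0  1  0  1  0  1  0  1  0  1  0  1  0  1

1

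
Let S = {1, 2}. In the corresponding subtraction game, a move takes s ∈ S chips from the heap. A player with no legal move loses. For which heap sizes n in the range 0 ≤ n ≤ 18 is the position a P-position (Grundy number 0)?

0, 3, 6, 9, 12, 15, 18

G(0) = 0
G(1) = mex{0} = 1
G(2) = mex{1,0} = 2
G(3) = mex{2,1} = 0
G(4) = mex{0,2} = 1
G(5) = mex{1,0} = 2
G(6) = mex{2,1} = 0
G(7) = mex{0,2} = 1
G(8) = mex{1,0} = 2
G(9) = mex{2,1} = 0
G(10) = mex{0,2} = 1
G(11) = mex{1,0} = 2
G(12) = mex{2,1} = 0
G(13) = mex{0,2} = 1
G(14) = mex{1,0} = 2
G(15) = mex{2,1} = 0
G(16) = mex{0,2} = 1
G(17) = mex{1,0} = 2
G(18) = mex{2,1} = 0
P-positions are exactly the n with G(n) = 0.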